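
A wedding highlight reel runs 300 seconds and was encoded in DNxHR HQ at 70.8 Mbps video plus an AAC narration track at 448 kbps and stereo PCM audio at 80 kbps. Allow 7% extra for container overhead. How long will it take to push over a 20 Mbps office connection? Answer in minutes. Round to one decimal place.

Audio total: 448 + 80 = 528 kbps = 0.528 Mbps.
Total bitrate: 71.328 Mbps.
File: 71.328 Mbps × 300 s = 21398.4 Mb.
With 7% container overhead: ×1.07. → 22896.3 Mb.
At 20 Mbps: 22896.3 / 20 = 1144.8 s ≈ 19.1 minutes.

19.1 minutes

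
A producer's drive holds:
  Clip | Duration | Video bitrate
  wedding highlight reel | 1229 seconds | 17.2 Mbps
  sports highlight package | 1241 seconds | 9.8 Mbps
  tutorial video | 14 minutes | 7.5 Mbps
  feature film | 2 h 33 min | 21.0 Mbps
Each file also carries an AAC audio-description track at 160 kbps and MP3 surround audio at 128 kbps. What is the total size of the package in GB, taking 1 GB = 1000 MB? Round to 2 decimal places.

29.50 GB

Audio total: 160 + 128 = 288 kbps = 0.288 Mbps.
wedding highlight reel: 17.488 Mbps × 1229 s = 21492.8 Mb
sports highlight package: 10.088 Mbps × 1241 s = 12519.2 Mb
tutorial video: 7.788 Mbps × 840 s = 6541.9 Mb
feature film: 21.288 Mbps × 9180 s = 195423.8 Mb
Total: 235977.7 Mb = 29497.2 MB.
= 29.50 GB.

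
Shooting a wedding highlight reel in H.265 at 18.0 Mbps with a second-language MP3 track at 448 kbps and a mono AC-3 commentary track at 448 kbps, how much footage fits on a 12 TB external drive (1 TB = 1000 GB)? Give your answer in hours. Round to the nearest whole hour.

1411 hours

Audio total: 448 + 448 = 896 kbps = 0.896 Mbps.
Total bitrate: 18.0 + 0.896 = 18.896 Mbps.
Capacity: 12 TB = 96,000,000 Mb.
Recording time: 96,000,000 / 18.896 = 5,080,440 s ≈ 1,411 hours.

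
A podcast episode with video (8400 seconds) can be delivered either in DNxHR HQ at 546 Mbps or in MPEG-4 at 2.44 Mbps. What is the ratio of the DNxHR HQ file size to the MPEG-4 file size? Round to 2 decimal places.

223.77

DNxHR HQ: 546.000 Mbps × 8400 s = 4586400.0 Mb = 573.300 GB.
MPEG-4: 2.440 Mbps × 8400 s = 20496.0 Mb = 2.562 GB.
Ratio: 573.300 / 2.562 = 223.770.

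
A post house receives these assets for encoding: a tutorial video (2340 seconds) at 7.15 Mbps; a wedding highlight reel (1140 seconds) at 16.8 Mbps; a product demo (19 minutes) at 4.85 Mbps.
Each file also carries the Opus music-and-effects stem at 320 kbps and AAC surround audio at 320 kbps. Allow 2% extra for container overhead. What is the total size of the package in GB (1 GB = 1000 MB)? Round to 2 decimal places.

5.66 GB

Audio total: 320 + 320 = 640 kbps = 0.640 Mbps.
tutorial video: 7.790 Mbps × 2340 s × 1.02 = 18593.2 Mb
wedding highlight reel: 17.440 Mbps × 1140 s × 1.02 = 20279.2 Mb
product demo: 5.490 Mbps × 1140 s × 1.02 = 6383.8 Mb
Total: 45256.2 Mb = 5657.0 MB.
= 5.657 GB.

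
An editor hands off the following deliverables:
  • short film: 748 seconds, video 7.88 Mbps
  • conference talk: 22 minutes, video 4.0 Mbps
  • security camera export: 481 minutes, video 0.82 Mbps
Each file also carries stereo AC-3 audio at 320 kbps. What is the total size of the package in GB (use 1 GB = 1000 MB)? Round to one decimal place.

5.6 GB

Audio: 320 kbps = 0.320 Mbps.
short film: 8.200 Mbps × 748 s = 6133.6 Mb
conference talk: 4.320 Mbps × 1320 s = 5702.4 Mb
security camera export: 1.140 Mbps × 28860 s = 32900.4 Mb
Total: 44736.4 Mb = 5592.1 MB.
= 5.592 GB.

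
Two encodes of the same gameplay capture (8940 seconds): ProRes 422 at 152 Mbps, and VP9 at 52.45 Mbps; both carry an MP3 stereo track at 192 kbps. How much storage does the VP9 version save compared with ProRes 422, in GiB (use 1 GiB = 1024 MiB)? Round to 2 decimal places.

Audio: 192 kbps = 0.192 Mbps.
ProRes 422: 152.192 Mbps × 8940 s = 1360596.5 Mb = 158.394 GiB.
VP9: 52.642 Mbps × 8940 s = 470619.5 Mb = 54.787 GiB.
Saving: 158.394 − 54.787 = 103.607 GiB.

103.61 GiB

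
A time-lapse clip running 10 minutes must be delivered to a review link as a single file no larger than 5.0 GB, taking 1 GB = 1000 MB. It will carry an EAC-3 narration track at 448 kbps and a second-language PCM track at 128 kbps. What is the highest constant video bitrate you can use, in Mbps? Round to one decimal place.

Budget: 5.0 GB = 40000.0 Mb.
10 min = 600 s
Total bitrate budget: 40000.0 Mb / 600 s = 66.667 Mbps.
Audio total: 448 + 128 = 576 kbps = 0.576 Mbps.
Video: 66.667 − 0.576 = 66.091 Mbps.

66.1 Mbps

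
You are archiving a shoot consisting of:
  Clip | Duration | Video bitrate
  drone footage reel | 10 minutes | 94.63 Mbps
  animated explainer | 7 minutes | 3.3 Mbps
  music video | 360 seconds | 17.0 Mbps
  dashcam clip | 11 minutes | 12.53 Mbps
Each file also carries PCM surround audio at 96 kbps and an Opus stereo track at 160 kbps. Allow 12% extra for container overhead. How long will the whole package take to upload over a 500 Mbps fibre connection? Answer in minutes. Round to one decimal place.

2.7 minutes

Audio total: 96 + 160 = 256 kbps = 0.256 Mbps.
drone footage reel: 94.886 Mbps × 600 s × 1.12 = 63763.4 Mb
animated explainer: 3.556 Mbps × 420 s × 1.12 = 1672.7 Mb
music video: 17.256 Mbps × 360 s × 1.12 = 6957.6 Mb
dashcam clip: 12.786 Mbps × 660 s × 1.12 = 9451.4 Mb
Total: 81845.2 Mb = 10230.6 MB.
At 500 Mbps: 81845.2 / 500 = 164 s ≈ 2.73 minutes.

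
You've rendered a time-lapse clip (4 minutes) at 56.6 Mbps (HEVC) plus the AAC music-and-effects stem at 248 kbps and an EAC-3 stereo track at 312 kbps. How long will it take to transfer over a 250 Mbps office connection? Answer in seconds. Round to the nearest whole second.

4 min = 240 s
Audio total: 248 + 312 = 560 kbps = 0.560 Mbps.
Total bitrate: 57.160 Mbps.
File: 57.160 Mbps × 240 s = 13718.4 Mb.
At 250 Mbps: 13718.4 / 250 = 54.9 s ≈ 54.9 seconds.

55 seconds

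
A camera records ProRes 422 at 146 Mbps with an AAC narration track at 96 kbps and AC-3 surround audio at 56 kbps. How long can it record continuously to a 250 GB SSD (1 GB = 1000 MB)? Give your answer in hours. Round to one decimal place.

3.8 hours

Audio total: 96 + 56 = 152 kbps = 0.152 Mbps.
Total bitrate: 146 + 0.152 = 146.152 Mbps.
Capacity: 250 GB = 2,000,000 Mb.
Recording time: 2,000,000 / 146.152 = 13,684 s ≈ 3.80 hours.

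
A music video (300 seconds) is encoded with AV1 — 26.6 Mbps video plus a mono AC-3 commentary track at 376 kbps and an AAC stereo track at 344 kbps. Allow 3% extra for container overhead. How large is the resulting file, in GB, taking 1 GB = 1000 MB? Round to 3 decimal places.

Audio total: 376 + 344 = 720 kbps = 0.720 Mbps.
Total bitrate: 26.6 + 0.720 = 27.320 Mbps.
Stream data: 27.320 Mbps × 300 s = 8196.0 Mb.
With 3% container overhead: ×1.03.
8,442 Mb ÷ 8 = 1,055 MB → 1.055 GB.

1.055 GB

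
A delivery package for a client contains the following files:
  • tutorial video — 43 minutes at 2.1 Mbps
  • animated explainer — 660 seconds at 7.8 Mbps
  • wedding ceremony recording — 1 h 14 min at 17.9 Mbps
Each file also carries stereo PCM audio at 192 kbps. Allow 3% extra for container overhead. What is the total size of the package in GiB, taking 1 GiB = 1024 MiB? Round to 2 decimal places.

Audio: 192 kbps = 0.192 Mbps.
tutorial video: 2.292 Mbps × 2580 s × 1.03 = 6090.8 Mb
animated explainer: 7.992 Mbps × 660 s × 1.03 = 5433.0 Mb
wedding ceremony recording: 18.092 Mbps × 4440 s × 1.03 = 82738.3 Mb
Total: 94262.1 Mb = 11782.8 MB.
= 10.97 GiB.

10.97 GiB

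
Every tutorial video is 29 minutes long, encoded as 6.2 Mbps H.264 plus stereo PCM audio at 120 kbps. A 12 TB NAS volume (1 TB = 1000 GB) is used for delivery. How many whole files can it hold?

8729

29 min = 1740 s
Audio: 120 kbps = 0.120 Mbps.
Total bitrate: 6.320 Mbps.
Per item: 6.320 Mbps × 1740 s = 10,997 Mb = 1,375 MB.
Capacity: 12 TB = 96,000,000 Mb; 8729.81 items → 8729 complete.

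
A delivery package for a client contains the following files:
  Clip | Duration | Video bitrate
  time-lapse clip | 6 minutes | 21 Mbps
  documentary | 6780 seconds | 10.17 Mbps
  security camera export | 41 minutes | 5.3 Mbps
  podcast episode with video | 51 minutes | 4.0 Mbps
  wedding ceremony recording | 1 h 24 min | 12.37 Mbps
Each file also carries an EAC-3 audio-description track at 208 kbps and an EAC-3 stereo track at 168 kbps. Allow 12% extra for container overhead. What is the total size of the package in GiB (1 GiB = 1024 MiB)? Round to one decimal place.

Audio total: 208 + 168 = 376 kbps = 0.376 Mbps.
time-lapse clip: 21.376 Mbps × 360 s × 1.12 = 8618.8 Mb
documentary: 10.546 Mbps × 6780 s × 1.12 = 80082.1 Mb
security camera export: 5.676 Mbps × 2460 s × 1.12 = 15638.5 Mb
podcast episode with video: 4.376 Mbps × 3060 s × 1.12 = 14997.4 Mb
wedding ceremony recording: 12.746 Mbps × 5040 s × 1.12 = 71948.6 Mb
Total: 191285.5 Mb = 23910.7 MB.
= 22.27 GiB.

22.3 GiB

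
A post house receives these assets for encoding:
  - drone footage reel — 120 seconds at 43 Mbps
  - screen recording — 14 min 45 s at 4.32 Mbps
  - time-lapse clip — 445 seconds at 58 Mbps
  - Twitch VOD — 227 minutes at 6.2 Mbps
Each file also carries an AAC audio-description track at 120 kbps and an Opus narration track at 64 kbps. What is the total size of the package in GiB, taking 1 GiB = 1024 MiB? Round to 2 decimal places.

Audio total: 120 + 64 = 184 kbps = 0.184 Mbps.
drone footage reel: 43.184 Mbps × 120 s = 5182.1 Mb
screen recording: 4.504 Mbps × 885 s = 3986.0 Mb
time-lapse clip: 58.184 Mbps × 445 s = 25891.9 Mb
Twitch VOD: 6.384 Mbps × 13620 s = 86950.1 Mb
Total: 122010.1 Mb = 15251.3 MB.
= 14.20 GiB.

14.20 GiB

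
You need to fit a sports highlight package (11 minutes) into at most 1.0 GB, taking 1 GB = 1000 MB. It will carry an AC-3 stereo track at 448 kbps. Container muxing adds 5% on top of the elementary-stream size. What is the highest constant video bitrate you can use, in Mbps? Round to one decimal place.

11.1 Mbps

Budget: 1.0 GB = 8000.0 Mb.
Stream payload after overhead: 8000.0 / 1.05 = 7619.0 Mb.
11 min = 660 s
Total bitrate budget: 7619.0 Mb / 660 s = 11.544 Mbps.
Audio: 448 kbps = 0.448 Mbps.
Video: 11.544 − 0.448 = 11.096 Mbps.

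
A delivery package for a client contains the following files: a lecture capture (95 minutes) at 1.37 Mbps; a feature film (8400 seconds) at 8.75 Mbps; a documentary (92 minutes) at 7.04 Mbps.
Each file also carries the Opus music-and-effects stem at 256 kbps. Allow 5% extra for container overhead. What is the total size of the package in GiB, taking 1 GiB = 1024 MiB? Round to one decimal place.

15.3 GiB

Audio: 256 kbps = 0.256 Mbps.
lecture capture: 1.626 Mbps × 5700 s × 1.05 = 9731.6 Mb
feature film: 9.006 Mbps × 8400 s × 1.05 = 79432.9 Mb
documentary: 7.296 Mbps × 5520 s × 1.05 = 42287.6 Mb
Total: 131452.1 Mb = 16431.5 MB.
= 15.30 GiB.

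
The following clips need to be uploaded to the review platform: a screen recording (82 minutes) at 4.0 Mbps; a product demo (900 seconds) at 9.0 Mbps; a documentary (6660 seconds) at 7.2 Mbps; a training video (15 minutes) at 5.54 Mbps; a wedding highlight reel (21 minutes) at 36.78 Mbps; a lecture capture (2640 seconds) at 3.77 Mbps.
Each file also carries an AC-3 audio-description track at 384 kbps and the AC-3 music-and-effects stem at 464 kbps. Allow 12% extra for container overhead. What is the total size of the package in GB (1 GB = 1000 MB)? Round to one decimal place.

21.2 GB

Audio total: 384 + 464 = 848 kbps = 0.848 Mbps.
screen recording: 4.848 Mbps × 4920 s × 1.12 = 26714.4 Mb
product demo: 9.848 Mbps × 900 s × 1.12 = 9926.8 Mb
documentary: 8.048 Mbps × 6660 s × 1.12 = 60031.6 Mb
training video: 6.388 Mbps × 900 s × 1.12 = 6439.1 Mb
wedding highlight reel: 37.628 Mbps × 1260 s × 1.12 = 53100.6 Mb
lecture capture: 4.618 Mbps × 2640 s × 1.12 = 13654.5 Mb
Total: 169867.1 Mb = 21233.4 MB.
= 21.23 GB.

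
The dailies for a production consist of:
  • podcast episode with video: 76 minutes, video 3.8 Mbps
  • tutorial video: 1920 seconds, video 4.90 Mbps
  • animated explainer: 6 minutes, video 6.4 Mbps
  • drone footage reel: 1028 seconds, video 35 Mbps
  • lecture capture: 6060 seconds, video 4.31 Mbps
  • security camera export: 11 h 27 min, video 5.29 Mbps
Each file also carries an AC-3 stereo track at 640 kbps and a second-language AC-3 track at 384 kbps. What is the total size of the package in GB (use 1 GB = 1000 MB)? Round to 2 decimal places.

45.71 GB

Audio total: 640 + 384 = 1024 kbps = 1.024 Mbps.
podcast episode with video: 4.824 Mbps × 4560 s = 21997.4 Mb
tutorial video: 5.924 Mbps × 1920 s = 11374.1 Mb
animated explainer: 7.424 Mbps × 360 s = 2672.6 Mb
drone footage reel: 36.024 Mbps × 1028 s = 37032.7 Mb
lecture capture: 5.334 Mbps × 6060 s = 32324.0 Mb
security camera export: 6.314 Mbps × 41220 s = 260263.1 Mb
Total: 365664.0 Mb = 45708.0 MB.
= 45.71 GB.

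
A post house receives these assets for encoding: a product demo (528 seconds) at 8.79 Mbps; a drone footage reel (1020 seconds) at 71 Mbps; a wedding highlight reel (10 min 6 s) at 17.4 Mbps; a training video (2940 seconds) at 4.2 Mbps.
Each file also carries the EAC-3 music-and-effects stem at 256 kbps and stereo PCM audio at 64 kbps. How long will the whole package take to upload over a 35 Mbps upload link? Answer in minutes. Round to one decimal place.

48.4 minutes

Audio total: 256 + 64 = 320 kbps = 0.320 Mbps.
product demo: 9.110 Mbps × 528 s = 4810.1 Mb
drone footage reel: 71.320 Mbps × 1020 s = 72746.4 Mb
wedding highlight reel: 17.720 Mbps × 606 s = 10738.3 Mb
training video: 4.520 Mbps × 2940 s = 13288.8 Mb
Total: 101583.6 Mb = 12698.0 MB.
At 35 Mbps: 101583.6 / 35 = 2902 s ≈ 48.4 minutes.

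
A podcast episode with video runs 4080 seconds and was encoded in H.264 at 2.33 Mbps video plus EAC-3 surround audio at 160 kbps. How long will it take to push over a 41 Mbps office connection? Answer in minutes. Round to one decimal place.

Audio: 160 kbps = 0.160 Mbps.
Total bitrate: 2.490 Mbps.
File: 2.490 Mbps × 4080 s = 10159.2 Mb.
At 41 Mbps: 10159.2 / 41 = 247.8 s ≈ 4.13 minutes.

4.1 minutes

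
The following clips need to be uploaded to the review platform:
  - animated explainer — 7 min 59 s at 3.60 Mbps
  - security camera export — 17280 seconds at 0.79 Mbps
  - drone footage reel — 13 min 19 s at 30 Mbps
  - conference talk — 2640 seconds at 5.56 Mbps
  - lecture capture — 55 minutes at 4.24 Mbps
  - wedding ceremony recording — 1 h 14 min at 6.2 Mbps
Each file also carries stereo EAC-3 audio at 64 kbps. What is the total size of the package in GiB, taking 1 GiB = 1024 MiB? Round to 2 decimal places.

11.34 GiB

Audio: 64 kbps = 0.064 Mbps.
animated explainer: 3.664 Mbps × 479 s = 1755.1 Mb
security camera export: 0.854 Mbps × 17280 s = 14757.1 Mb
drone footage reel: 30.064 Mbps × 799 s = 24021.1 Mb
conference talk: 5.624 Mbps × 2640 s = 14847.4 Mb
lecture capture: 4.304 Mbps × 3300 s = 14203.2 Mb
wedding ceremony recording: 6.264 Mbps × 4440 s = 27812.2 Mb
Total: 97396.0 Mb = 12174.5 MB.
= 11.34 GiB.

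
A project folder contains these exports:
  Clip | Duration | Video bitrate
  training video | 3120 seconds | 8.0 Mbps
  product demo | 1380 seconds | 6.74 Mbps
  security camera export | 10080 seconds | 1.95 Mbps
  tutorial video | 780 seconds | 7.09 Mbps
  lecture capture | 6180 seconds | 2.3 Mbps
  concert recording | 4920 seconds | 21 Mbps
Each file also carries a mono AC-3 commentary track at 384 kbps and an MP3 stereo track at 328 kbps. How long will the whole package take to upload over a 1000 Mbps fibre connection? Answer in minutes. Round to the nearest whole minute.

Audio total: 384 + 328 = 712 kbps = 0.712 Mbps.
training video: 8.712 Mbps × 3120 s = 27181.4 Mb
product demo: 7.452 Mbps × 1380 s = 10283.8 Mb
security camera export: 2.662 Mbps × 10080 s = 26833.0 Mb
tutorial video: 7.802 Mbps × 780 s = 6085.6 Mb
lecture capture: 3.012 Mbps × 6180 s = 18614.2 Mb
concert recording: 21.712 Mbps × 4920 s = 106823.0 Mb
Total: 195820.9 Mb = 24477.6 MB.
At 1000 Mbps: 195820.9 / 1000 = 196 s ≈ 3.26 minutes.

3 minutes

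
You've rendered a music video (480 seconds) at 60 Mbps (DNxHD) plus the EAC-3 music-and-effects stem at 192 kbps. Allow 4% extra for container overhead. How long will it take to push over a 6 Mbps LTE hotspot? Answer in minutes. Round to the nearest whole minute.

83 minutes

Audio: 192 kbps = 0.192 Mbps.
Total bitrate: 60.192 Mbps.
File: 60.192 Mbps × 480 s = 28892.2 Mb.
With 4% container overhead: ×1.04. → 30047.8 Mb.
At 6 Mbps: 30047.8 / 6 = 5008.0 s ≈ 83.5 minutes.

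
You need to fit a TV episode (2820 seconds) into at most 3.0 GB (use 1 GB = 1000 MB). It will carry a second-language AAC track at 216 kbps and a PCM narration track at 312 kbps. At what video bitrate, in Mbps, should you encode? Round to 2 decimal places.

7.98 Mbps

Budget: 3.0 GB = 24000.0 Mb.
Total bitrate budget: 24000.0 Mb / 2820 s = 8.511 Mbps.
Audio total: 216 + 312 = 528 kbps = 0.528 Mbps.
Video: 8.511 − 0.528 = 7.983 Mbps.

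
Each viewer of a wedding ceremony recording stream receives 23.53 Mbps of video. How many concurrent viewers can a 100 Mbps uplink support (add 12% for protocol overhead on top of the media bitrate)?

On the wire with 12% overhead: 26.354 Mbps.
100 Mbps = 100.0 Mbps; 100.0 / 26.354 = 3.79 → 3 viewers.

3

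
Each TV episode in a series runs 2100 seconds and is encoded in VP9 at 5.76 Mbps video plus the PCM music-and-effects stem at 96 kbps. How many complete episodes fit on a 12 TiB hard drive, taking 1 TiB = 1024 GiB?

Audio: 96 kbps = 0.096 Mbps.
Total bitrate: 5.856 Mbps.
Per item: 5.856 Mbps × 2100 s = 12,298 Mb = 1,537 MB.
Capacity: 12 TiB = 105,553,116 Mb; 8583.23 items → 8583 complete.

8583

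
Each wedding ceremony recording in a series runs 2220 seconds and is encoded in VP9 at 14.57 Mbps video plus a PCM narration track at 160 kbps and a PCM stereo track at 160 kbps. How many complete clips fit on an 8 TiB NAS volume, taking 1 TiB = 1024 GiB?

2128

Audio total: 160 + 160 = 320 kbps = 0.320 Mbps.
Total bitrate: 14.890 Mbps.
Per item: 14.890 Mbps × 2220 s = 33,056 Mb = 4,132 MB.
Capacity: 8 TiB = 70,368,744 Mb; 2128.79 items → 2128 complete.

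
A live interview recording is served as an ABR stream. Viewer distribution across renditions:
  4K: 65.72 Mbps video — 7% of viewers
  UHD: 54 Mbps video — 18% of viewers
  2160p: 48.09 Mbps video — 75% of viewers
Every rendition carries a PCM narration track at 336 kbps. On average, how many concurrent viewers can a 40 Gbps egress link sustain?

Audio: 336 kbps = 0.336 Mbps.
Average per-viewer bitrate: 0.07×66.056 + 0.18×54.336 + 0.75×48.426 = 50.724 Mbps.
40 Gbps = 40,000 Mbps; 40,000 / 50.724 = 788.58 → 788.

788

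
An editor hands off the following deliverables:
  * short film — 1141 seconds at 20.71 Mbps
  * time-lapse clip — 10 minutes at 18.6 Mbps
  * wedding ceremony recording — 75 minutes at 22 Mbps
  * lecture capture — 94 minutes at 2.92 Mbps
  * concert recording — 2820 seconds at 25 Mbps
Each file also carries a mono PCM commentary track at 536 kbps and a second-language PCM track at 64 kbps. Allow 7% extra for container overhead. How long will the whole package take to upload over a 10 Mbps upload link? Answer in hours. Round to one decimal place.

6.8 hours

Audio total: 536 + 64 = 600 kbps = 0.600 Mbps.
short film: 21.310 Mbps × 1141 s × 1.07 = 26016.7 Mb
time-lapse clip: 19.200 Mbps × 600 s × 1.07 = 12326.4 Mb
wedding ceremony recording: 22.600 Mbps × 4500 s × 1.07 = 108819.0 Mb
lecture capture: 3.520 Mbps × 5640 s × 1.07 = 21242.5 Mb
concert recording: 25.600 Mbps × 2820 s × 1.07 = 77245.4 Mb
Total: 245650.1 Mb = 30706.3 MB.
At 10 Mbps: 245650.1 / 10 = 24565 s ≈ 6.82 hours.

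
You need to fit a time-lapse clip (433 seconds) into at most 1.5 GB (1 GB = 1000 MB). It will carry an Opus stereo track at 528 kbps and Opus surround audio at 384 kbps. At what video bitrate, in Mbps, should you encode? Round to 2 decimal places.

26.80 Mbps

Budget: 1.5 GB = 12000.0 Mb.
Total bitrate budget: 12000.0 Mb / 433 s = 27.714 Mbps.
Audio total: 528 + 384 = 912 kbps = 0.912 Mbps.
Video: 27.714 − 0.912 = 26.802 Mbps.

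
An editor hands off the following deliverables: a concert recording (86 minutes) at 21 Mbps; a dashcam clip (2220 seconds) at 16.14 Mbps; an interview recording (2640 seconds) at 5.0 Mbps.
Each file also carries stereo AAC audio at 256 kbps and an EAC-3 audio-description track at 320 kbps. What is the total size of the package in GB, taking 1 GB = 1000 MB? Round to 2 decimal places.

20.40 GB

Audio total: 256 + 320 = 576 kbps = 0.576 Mbps.
concert recording: 21.576 Mbps × 5160 s = 111332.2 Mb
dashcam clip: 16.716 Mbps × 2220 s = 37109.5 Mb
interview recording: 5.576 Mbps × 2640 s = 14720.6 Mb
Total: 163162.3 Mb = 20395.3 MB.
= 20.40 GB.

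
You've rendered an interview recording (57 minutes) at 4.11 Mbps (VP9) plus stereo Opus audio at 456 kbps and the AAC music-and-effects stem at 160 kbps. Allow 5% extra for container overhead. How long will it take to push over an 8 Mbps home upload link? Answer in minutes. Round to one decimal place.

57 min = 3420 s
Audio total: 456 + 160 = 616 kbps = 0.616 Mbps.
Total bitrate: 4.726 Mbps.
File: 4.726 Mbps × 3420 s = 16162.9 Mb.
With 5% container overhead: ×1.05. → 16971.1 Mb.
At 8 Mbps: 16971.1 / 8 = 2121.4 s ≈ 35.4 minutes.

35.4 minutes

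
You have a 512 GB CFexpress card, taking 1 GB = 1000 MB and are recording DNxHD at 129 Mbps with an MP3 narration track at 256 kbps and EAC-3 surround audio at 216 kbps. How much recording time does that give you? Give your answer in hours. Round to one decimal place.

Audio total: 256 + 216 = 472 kbps = 0.472 Mbps.
Total bitrate: 129 + 0.472 = 129.472 Mbps.
Capacity: 512 GB = 4,096,000 Mb.
Recording time: 4,096,000 / 129.472 = 31,636 s ≈ 8.79 hours.

8.8 hours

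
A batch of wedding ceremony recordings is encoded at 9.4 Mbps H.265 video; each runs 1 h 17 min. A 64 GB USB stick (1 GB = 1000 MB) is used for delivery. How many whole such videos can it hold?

1 h 17 min = 77 min = 4620 s
Per item: 9.400 Mbps × 4620 s = 43,428 Mb = 5,428 MB.
Capacity: 64 GB = 512,000 Mb; 11.79 items → 11 complete.

11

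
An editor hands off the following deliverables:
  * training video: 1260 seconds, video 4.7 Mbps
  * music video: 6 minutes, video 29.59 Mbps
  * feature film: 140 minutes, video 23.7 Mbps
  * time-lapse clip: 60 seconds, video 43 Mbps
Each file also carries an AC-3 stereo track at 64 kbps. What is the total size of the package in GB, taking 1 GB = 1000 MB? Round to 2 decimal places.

Audio: 64 kbps = 0.064 Mbps.
training video: 4.764 Mbps × 1260 s = 6002.6 Mb
music video: 29.654 Mbps × 360 s = 10675.4 Mb
feature film: 23.764 Mbps × 8400 s = 199617.6 Mb
time-lapse clip: 43.064 Mbps × 60 s = 2583.8 Mb
Total: 218879.5 Mb = 27359.9 MB.
= 27.36 GB.

27.36 GB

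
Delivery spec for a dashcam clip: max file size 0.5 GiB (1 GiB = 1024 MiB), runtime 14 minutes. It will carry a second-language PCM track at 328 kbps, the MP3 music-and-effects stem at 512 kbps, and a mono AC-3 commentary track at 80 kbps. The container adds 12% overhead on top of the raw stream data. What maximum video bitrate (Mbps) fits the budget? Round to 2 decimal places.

3.65 Mbps

Budget: 0.5 GiB = 4295.0 Mb.
Stream payload after overhead: 4295.0 / 1.12 = 3834.8 Mb.
14 min = 840 s
Total bitrate budget: 3834.8 Mb / 840 s = 4.565 Mbps.
Audio total: 328 + 512 + 80 = 920 kbps = 0.920 Mbps.
Video: 4.565 − 0.920 = 3.645 Mbps.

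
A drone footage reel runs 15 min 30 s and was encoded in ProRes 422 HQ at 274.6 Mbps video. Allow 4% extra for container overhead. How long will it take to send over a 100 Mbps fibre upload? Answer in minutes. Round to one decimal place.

44.3 minutes

15 min 30 s = 930 s
File: 274.600 Mbps × 930 s = 255378.0 Mb.
With 4% container overhead: ×1.04. → 265593.1 Mb.
At 100 Mbps: 265593.1 / 100 = 2655.9 s ≈ 44.3 minutes.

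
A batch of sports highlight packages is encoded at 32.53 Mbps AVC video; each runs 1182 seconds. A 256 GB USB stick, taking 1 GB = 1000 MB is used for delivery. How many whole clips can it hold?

53

Per item: 32.530 Mbps × 1182 s = 38,450 Mb = 4,806 MB.
Capacity: 256 GB = 2,048,000 Mb; 53.26 items → 53 complete.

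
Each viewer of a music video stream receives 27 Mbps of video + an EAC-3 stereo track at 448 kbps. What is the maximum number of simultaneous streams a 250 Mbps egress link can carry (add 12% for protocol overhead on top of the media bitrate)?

8

Audio: 448 kbps = 0.448 Mbps.
Per-viewer media rate: 27.448 Mbps.
On the wire with 12% overhead: 30.742 Mbps.
250 Mbps = 250.0 Mbps; 250.0 / 30.742 = 8.13 → 8 viewers.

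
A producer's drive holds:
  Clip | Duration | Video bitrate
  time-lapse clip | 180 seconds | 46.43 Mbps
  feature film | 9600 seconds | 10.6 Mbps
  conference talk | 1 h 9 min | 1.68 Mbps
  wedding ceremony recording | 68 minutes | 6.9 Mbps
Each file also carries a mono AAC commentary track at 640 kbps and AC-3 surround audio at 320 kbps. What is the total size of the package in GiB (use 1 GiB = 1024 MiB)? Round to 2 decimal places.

Audio total: 640 + 320 = 960 kbps = 0.960 Mbps.
time-lapse clip: 47.390 Mbps × 180 s = 8530.2 Mb
feature film: 11.560 Mbps × 9600 s = 110976.0 Mb
conference talk: 2.640 Mbps × 4140 s = 10929.6 Mb
wedding ceremony recording: 7.860 Mbps × 4080 s = 32068.8 Mb
Total: 162504.6 Mb = 20313.1 MB.
= 18.92 GiB.

18.92 GiB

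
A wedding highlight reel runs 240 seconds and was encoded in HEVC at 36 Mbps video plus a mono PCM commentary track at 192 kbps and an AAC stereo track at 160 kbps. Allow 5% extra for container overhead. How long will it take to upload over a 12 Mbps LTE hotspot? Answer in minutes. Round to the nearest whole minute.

Audio total: 192 + 160 = 352 kbps = 0.352 Mbps.
Total bitrate: 36.352 Mbps.
File: 36.352 Mbps × 240 s = 8724.5 Mb.
With 5% container overhead: ×1.05. → 9160.7 Mb.
At 12 Mbps: 9160.7 / 12 = 763.4 s ≈ 12.7 minutes.

13 minutes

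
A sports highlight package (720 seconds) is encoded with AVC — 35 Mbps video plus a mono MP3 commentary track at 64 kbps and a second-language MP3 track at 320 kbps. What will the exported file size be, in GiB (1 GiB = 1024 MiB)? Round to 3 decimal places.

Audio total: 64 + 320 = 384 kbps = 0.384 Mbps.
Total bitrate: 35 + 0.384 = 35.384 Mbps.
Stream data: 35.384 Mbps × 720 s = 25476.5 Mb.
25,476 Mb = 3,184,560,000 bytes ÷ 1,073,741,824 = 2.966 GiB.

2.966 GiB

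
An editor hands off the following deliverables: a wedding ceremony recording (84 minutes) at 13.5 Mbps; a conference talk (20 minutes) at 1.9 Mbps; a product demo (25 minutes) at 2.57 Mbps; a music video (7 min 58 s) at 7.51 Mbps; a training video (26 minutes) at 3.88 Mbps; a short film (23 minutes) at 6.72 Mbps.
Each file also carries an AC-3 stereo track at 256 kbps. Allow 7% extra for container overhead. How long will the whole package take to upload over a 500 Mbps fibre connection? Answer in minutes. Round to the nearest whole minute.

Audio: 256 kbps = 0.256 Mbps.
wedding ceremony recording: 13.756 Mbps × 5040 s × 1.07 = 74183.4 Mb
conference talk: 2.156 Mbps × 1200 s × 1.07 = 2768.3 Mb
product demo: 2.826 Mbps × 1500 s × 1.07 = 4535.7 Mb
music video: 7.766 Mbps × 478 s × 1.07 = 3972.0 Mb
training video: 4.136 Mbps × 1560 s × 1.07 = 6903.8 Mb
short film: 6.976 Mbps × 1380 s × 1.07 = 10300.8 Mb
Total: 102664.0 Mb = 12833.0 MB.
At 500 Mbps: 102664.0 / 500 = 205 s ≈ 3.42 minutes.

3 minutes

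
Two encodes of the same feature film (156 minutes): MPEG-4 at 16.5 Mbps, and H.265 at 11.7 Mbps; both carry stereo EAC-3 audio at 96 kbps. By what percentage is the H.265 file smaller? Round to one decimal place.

156 min = 9360 s
Audio: 96 kbps = 0.096 Mbps.
MPEG-4: 16.596 Mbps × 9360 s = 155338.6 Mb = 18.084 GiB.
H.265: 11.796 Mbps × 9360 s = 110410.6 Mb = 12.853 GiB.
Reduction: (1 − 12.853/18.084) × 100 = 28.92%.

28.9%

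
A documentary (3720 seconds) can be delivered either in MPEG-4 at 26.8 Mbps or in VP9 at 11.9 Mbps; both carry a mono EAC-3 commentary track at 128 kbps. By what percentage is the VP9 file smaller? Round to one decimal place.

Audio: 128 kbps = 0.128 Mbps.
MPEG-4: 26.928 Mbps × 3720 s = 100172.2 Mb = 12.522 GB.
VP9: 12.028 Mbps × 3720 s = 44744.2 Mb = 5.593 GB.
Reduction: (1 − 5.593/12.522) × 100 = 55.33%.

55.3%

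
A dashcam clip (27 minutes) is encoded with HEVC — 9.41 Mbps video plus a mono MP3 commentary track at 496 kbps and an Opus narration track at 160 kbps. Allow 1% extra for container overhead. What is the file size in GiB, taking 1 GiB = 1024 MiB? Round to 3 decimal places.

27 min = 1620 s
Audio total: 496 + 160 = 656 kbps = 0.656 Mbps.
Total bitrate: 9.41 + 0.656 = 10.066 Mbps.
Stream data: 10.066 Mbps × 1620 s = 16306.9 Mb.
With 1% container overhead: ×1.01.
16,470 Mb = 2,058,748,650 bytes ÷ 1,073,741,824 = 1.917 GiB.

1.917 GiB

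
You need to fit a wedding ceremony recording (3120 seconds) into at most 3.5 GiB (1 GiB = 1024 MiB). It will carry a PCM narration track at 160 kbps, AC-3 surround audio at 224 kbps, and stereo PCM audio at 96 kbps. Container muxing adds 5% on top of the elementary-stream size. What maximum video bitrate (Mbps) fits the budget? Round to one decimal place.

Budget: 3.5 GiB = 30064.8 Mb.
Stream payload after overhead: 30064.8 / 1.05 = 28633.1 Mb.
Total bitrate budget: 28633.1 Mb / 3120 s = 9.177 Mbps.
Audio total: 160 + 224 + 96 = 480 kbps = 0.480 Mbps.
Video: 9.177 − 0.480 = 8.697 Mbps.

8.7 Mbps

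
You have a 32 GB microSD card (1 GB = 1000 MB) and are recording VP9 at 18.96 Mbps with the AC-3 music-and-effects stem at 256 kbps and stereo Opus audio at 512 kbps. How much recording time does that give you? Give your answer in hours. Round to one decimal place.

3.6 hours

Audio total: 256 + 512 = 768 kbps = 0.768 Mbps.
Total bitrate: 18.96 + 0.768 = 19.728 Mbps.
Capacity: 32 GB = 256,000 Mb.
Recording time: 256,000 / 19.728 = 12,976 s ≈ 3.60 hours.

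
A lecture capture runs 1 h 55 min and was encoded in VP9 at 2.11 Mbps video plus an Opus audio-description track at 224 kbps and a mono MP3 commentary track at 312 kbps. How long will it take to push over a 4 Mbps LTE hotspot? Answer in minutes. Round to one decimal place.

1 h 55 min = 115 min = 6900 s
Audio total: 224 + 312 = 536 kbps = 0.536 Mbps.
Total bitrate: 2.646 Mbps.
File: 2.646 Mbps × 6900 s = 18257.4 Mb.
At 4 Mbps: 18257.4 / 4 = 4564.4 s ≈ 76.1 minutes.

76.1 minutes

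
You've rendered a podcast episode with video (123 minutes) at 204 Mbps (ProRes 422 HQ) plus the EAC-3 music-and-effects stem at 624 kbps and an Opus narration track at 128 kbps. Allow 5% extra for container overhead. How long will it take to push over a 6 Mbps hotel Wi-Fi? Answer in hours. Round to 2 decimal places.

73.45 hours

123 min = 7380 s
Audio total: 624 + 128 = 752 kbps = 0.752 Mbps.
Total bitrate: 204.752 Mbps.
File: 204.752 Mbps × 7380 s = 1511069.8 Mb.
With 5% container overhead: ×1.05. → 1586623.2 Mb.
At 6 Mbps: 1586623.2 / 6 = 264437.2 s ≈ 73.5 hours.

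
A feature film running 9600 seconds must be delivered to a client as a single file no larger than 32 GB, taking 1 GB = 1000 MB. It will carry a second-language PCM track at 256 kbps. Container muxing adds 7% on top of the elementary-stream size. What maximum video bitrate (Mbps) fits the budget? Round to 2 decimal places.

Budget: 32 GB = 256000.0 Mb.
Stream payload after overhead: 256000.0 / 1.07 = 239252.3 Mb.
Total bitrate budget: 239252.3 Mb / 9600 s = 24.922 Mbps.
Audio: 256 kbps = 0.256 Mbps.
Video: 24.922 − 0.256 = 24.666 Mbps.

24.67 Mbps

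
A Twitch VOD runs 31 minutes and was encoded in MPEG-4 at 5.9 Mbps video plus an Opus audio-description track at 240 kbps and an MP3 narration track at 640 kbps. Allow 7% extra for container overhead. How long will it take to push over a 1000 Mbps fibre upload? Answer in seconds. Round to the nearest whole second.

13 seconds

31 min = 1860 s
Audio total: 240 + 640 = 880 kbps = 0.880 Mbps.
Total bitrate: 6.780 Mbps.
File: 6.780 Mbps × 1860 s = 12610.8 Mb.
With 7% container overhead: ×1.07. → 13493.6 Mb.
At 1000 Mbps: 13493.6 / 1000 = 13.5 s ≈ 13.5 seconds.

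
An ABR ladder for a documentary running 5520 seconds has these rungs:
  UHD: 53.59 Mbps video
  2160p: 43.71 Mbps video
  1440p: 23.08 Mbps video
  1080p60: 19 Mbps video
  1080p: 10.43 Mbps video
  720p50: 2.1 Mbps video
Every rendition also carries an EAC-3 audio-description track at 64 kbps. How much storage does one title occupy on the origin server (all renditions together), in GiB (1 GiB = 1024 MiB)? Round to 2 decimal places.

Audio: 64 kbps = 0.064 Mbps.
Sum of rendition bitrates: (53.59+0.064) + (43.71+0.064) + (23.08+0.064) + (19+0.064) + (10.43+0.064) + (2.1+0.064) = 152.294 Mbps.
× 5520 s = 840,663 Mb = 105,083 MB = 97.87 GiB.

97.87 GiB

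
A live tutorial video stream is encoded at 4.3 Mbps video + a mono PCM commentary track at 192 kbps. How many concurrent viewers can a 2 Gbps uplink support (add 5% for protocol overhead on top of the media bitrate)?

424

Audio: 192 kbps = 0.192 Mbps.
Per-viewer media rate: 4.492 Mbps.
On the wire with 5% overhead: 4.717 Mbps.
2 Gbps = 2,000 Mbps; 2,000 / 4.717 = 424.03 → 424 viewers.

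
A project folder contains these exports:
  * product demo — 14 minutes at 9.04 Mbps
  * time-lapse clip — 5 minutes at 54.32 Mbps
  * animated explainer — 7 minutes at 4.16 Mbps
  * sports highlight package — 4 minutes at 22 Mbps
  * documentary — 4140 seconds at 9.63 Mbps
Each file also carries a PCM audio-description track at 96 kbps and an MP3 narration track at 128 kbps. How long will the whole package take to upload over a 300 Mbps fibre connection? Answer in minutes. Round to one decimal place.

Audio total: 96 + 128 = 224 kbps = 0.224 Mbps.
product demo: 9.264 Mbps × 840 s = 7781.8 Mb
time-lapse clip: 54.544 Mbps × 300 s = 16363.2 Mb
animated explainer: 4.384 Mbps × 420 s = 1841.3 Mb
sports highlight package: 22.224 Mbps × 240 s = 5333.8 Mb
documentary: 9.854 Mbps × 4140 s = 40795.6 Mb
Total: 72115.6 Mb = 9014.4 MB.
At 300 Mbps: 72115.6 / 300 = 240 s ≈ 4.01 minutes.

4.0 minutes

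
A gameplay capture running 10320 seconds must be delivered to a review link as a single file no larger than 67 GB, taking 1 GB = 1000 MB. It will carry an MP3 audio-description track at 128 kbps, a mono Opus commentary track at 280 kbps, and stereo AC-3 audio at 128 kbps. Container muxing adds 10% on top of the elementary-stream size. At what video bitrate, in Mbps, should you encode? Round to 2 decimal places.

Budget: 67 GB = 536000.0 Mb.
Stream payload after overhead: 536000.0 / 1.10 = 487272.7 Mb.
Total bitrate budget: 487272.7 Mb / 10320 s = 47.216 Mbps.
Audio total: 128 + 280 + 128 = 536 kbps = 0.536 Mbps.
Video: 47.216 − 0.536 = 46.680 Mbps.

46.68 Mbps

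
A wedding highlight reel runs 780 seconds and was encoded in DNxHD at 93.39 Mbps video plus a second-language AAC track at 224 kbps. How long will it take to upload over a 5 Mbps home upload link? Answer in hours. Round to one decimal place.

4.1 hours

Audio: 224 kbps = 0.224 Mbps.
Total bitrate: 93.614 Mbps.
File: 93.614 Mbps × 780 s = 73018.9 Mb.
At 5 Mbps: 73018.9 / 5 = 14603.8 s ≈ 4.06 hours.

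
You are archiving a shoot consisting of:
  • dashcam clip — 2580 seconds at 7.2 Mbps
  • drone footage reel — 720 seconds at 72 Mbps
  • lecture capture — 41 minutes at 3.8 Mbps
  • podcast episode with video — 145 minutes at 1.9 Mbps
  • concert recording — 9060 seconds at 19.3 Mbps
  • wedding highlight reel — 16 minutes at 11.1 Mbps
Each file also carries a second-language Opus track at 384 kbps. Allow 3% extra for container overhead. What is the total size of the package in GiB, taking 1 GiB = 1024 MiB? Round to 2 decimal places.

Audio: 384 kbps = 0.384 Mbps.
dashcam clip: 7.584 Mbps × 2580 s × 1.03 = 20153.7 Mb
drone footage reel: 72.384 Mbps × 720 s × 1.03 = 53680.0 Mb
lecture capture: 4.184 Mbps × 2460 s × 1.03 = 10601.4 Mb
podcast episode with video: 2.284 Mbps × 8700 s × 1.03 = 20466.9 Mb
concert recording: 19.684 Mbps × 9060 s × 1.03 = 183687.2 Mb
wedding highlight reel: 11.484 Mbps × 960 s × 1.03 = 11355.4 Mb
Total: 299944.6 Mb = 37493.1 MB.
= 34.92 GiB.

34.92 GiB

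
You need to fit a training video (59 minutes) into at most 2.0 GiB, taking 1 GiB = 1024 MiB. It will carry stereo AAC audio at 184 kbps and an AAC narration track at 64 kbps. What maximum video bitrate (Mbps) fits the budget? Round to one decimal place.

4.6 Mbps

Budget: 2.0 GiB = 17179.9 Mb.
59 min = 3540 s
Total bitrate budget: 17179.9 Mb / 3540 s = 4.853 Mbps.
Audio total: 184 + 64 = 248 kbps = 0.248 Mbps.
Video: 4.853 − 0.248 = 4.605 Mbps.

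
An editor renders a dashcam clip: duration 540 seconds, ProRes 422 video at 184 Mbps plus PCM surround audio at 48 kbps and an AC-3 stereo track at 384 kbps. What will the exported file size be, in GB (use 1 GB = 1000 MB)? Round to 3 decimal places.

Audio total: 48 + 384 = 432 kbps = 0.432 Mbps.
Total bitrate: 184 + 0.432 = 184.432 Mbps.
Stream data: 184.432 Mbps × 540 s = 99593.3 Mb.
99,593 Mb ÷ 8 = 12,449 MB → 12.45 GB.

12.449 GB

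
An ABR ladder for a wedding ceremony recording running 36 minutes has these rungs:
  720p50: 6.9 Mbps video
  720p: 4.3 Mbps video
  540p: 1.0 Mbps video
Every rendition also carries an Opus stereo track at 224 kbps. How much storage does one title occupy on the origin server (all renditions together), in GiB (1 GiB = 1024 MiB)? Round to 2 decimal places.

3.24 GiB

36 min = 2160 s
Audio: 224 kbps = 0.224 Mbps.
Sum of rendition bitrates: (6.9+0.224) + (4.3+0.224) + (1.0+0.224) = 12.872 Mbps.
× 2160 s = 27,804 Mb = 3,475 MB = 3.237 GiB.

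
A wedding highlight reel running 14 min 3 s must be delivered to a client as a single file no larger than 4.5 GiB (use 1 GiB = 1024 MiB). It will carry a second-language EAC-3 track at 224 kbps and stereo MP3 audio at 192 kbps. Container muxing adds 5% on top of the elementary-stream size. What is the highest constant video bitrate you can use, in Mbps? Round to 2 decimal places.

43.25 Mbps

Budget: 4.5 GiB = 38654.7 Mb.
Stream payload after overhead: 38654.7 / 1.05 = 36814.0 Mb.
14 min 3 s = 843 s
Total bitrate budget: 36814.0 Mb / 843 s = 43.670 Mbps.
Audio total: 224 + 192 = 416 kbps = 0.416 Mbps.
Video: 43.670 − 0.416 = 43.254 Mbps.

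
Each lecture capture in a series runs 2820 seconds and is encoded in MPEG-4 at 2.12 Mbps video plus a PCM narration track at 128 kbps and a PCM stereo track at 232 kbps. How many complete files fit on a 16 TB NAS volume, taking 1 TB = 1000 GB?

18302

Audio total: 128 + 232 = 360 kbps = 0.360 Mbps.
Total bitrate: 2.480 Mbps.
Per item: 2.480 Mbps × 2820 s = 6,994 Mb = 874.2 MB.
Capacity: 16 TB = 128,000,000 Mb; 18302.45 items → 18302 complete.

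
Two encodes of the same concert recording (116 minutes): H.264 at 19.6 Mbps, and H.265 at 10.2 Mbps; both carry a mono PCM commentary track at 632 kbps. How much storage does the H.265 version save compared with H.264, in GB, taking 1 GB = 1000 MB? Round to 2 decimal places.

8.18 GB

116 min = 6960 s
Audio: 632 kbps = 0.632 Mbps.
H.264: 20.232 Mbps × 6960 s = 140814.7 Mb = 17.602 GB.
H.265: 10.832 Mbps × 6960 s = 75390.7 Mb = 9.424 GB.
Saving: 17.602 − 9.424 = 8.178 GB.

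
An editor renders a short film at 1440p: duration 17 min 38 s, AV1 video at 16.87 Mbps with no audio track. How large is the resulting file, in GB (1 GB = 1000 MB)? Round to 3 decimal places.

17 min 38 s = 1058 s
Total bitrate: 16.87 Mbps.
Stream data: 16.870 Mbps × 1058 s = 17848.5 Mb.
17,848 Mb ÷ 8 = 2,231 MB → 2.231 GB.

2.231 GB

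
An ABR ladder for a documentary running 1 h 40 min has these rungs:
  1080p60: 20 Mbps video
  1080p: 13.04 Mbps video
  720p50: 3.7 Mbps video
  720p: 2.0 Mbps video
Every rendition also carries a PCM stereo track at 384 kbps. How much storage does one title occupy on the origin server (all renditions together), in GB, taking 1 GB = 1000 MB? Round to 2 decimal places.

1 h 40 min = 100 min = 6000 s
Audio: 384 kbps = 0.384 Mbps.
Sum of rendition bitrates: (20+0.384) + (13.04+0.384) + (3.7+0.384) + (2.0+0.384) = 40.276 Mbps.
× 6000 s = 241,656 Mb = 30,207 MB = 30.21 GB.

30.21 GB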